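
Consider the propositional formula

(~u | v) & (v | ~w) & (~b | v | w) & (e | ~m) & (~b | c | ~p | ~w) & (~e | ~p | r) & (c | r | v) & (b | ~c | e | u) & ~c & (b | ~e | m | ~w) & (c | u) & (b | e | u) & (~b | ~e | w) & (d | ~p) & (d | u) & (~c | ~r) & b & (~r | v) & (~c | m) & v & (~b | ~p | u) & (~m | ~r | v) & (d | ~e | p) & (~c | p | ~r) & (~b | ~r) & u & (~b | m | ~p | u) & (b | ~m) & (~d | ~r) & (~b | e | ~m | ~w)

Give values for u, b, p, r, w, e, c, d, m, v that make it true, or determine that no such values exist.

u = True, b = True, p = False, r = False, w = True, e = False, c = False, d = False, m = False, v = True

Unit clause (~c) forces c = False.
In (c | u) only u is left, so u = True.
Unit clause (b) forces b = True.
Unit clause (v) forces v = True.
In (~b | ~r) only ~r is left, so r = False.
Set p = False.
Set w = True.
Set e = False.
  then (e | ~m) forces m = False.
Set d = False.
All clauses satisfied.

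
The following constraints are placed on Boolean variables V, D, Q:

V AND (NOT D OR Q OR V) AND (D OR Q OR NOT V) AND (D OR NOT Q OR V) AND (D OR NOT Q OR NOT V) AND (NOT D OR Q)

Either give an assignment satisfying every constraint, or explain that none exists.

Unit clause (V) forces V = True.
Try D = False:
  (D OR Q OR NOT V) forces Q = True.
  clause (D OR NOT Q OR NOT V) is falsified — backtrack.
So D = True.
  then (NOT D OR Q) forces Q = True.
All clauses satisfied.

V = True; D = True; Q = True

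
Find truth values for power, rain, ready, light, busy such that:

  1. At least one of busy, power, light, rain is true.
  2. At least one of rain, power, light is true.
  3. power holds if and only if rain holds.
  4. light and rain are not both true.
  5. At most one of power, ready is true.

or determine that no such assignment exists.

power = True, rain = True, ready = False, light = False, busy = False

  (1) {busy, power, light, rain}: 2 true — at least one ✓
  (2) {rain, power, light}: 2 true — at least one ✓
  (3) power=T, rain=T — same ✓
  (4) light=F, rain=T — not both ✓
  (5) {power, ready}: 1 true — at most one ✓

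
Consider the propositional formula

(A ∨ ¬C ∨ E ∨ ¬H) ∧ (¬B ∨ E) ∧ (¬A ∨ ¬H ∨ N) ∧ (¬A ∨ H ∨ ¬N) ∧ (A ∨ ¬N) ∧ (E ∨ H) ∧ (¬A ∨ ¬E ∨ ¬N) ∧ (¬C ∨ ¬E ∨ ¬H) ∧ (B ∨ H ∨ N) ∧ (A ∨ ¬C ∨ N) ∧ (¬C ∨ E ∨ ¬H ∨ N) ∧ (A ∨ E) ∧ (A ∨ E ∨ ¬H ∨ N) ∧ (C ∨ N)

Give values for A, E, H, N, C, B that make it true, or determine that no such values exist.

A=T, E=F, H=T, N=T, C=F, B=F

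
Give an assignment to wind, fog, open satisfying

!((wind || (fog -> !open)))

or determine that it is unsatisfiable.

wind: False; fog: True; open: True

  !((wind || (fog -> !open))) = True
    wind || (fog -> !open) = False
      fog -> !open = False
        !open = False
The formula evaluates to True.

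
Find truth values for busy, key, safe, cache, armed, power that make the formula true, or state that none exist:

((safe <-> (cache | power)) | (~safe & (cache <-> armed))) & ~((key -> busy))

busy: False; key: True; safe: False; cache: False; armed: False; power: True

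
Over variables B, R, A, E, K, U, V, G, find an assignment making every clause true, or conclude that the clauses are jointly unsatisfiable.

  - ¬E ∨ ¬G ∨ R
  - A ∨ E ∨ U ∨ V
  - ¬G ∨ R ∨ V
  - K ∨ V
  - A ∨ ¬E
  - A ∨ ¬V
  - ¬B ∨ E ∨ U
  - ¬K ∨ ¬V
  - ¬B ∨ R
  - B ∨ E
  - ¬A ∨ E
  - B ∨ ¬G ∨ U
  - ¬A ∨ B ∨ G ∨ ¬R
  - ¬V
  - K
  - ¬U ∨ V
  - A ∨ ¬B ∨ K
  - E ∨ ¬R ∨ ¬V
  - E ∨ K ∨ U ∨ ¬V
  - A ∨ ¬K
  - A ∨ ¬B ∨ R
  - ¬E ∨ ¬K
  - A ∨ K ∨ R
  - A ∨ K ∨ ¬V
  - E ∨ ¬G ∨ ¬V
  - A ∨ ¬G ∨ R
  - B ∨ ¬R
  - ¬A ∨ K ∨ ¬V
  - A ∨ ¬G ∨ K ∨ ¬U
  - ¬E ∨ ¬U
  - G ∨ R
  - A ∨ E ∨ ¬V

Case K = True:
  (¬K ∨ ¬V) forces V = False.
  (¬U ∨ V) forces U = False.
  (A ∨ ¬K) forces A = True.
  (¬A ∨ E) forces E = True.
  Clause (¬E ∨ ¬K) is falsified — contradiction.
Case K = False:
  Clause (K) is falsified — contradiction.
Both cases fail, so the formula is unsatisfiable.

The formula is unsatisfiable.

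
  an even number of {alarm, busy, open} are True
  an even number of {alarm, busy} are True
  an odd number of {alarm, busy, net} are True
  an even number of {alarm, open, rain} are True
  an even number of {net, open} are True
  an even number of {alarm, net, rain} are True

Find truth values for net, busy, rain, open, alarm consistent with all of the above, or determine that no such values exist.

The formula is unsatisfiable.

Adding constraints 1, 3, 5 mod 2: every variable appears an even number of times on the left, so the left side is 0.
But the right sides sum to 1 (mod 2). 0 ≠ 1 — the system is inconsistent.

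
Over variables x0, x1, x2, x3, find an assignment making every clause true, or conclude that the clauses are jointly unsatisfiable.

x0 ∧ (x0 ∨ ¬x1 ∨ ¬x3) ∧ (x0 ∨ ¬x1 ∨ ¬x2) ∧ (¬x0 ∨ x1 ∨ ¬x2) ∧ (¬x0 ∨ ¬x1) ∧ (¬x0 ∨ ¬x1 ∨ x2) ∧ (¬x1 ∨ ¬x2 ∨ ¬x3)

x0: True, x1: False, x2: False, x3: True

Unit clause (x0) forces x0 = True.
In (¬x0 ∨ ¬x1) only ¬x1 is left, so x1 = False.
In (¬x0 ∨ x1 ∨ ¬x2) only ¬x2 is left, so x2 = False.
Set x3 = True.
Check each clause:
  (x0): x0 holds.
  (x0 ∨ ¬x1 ∨ ¬x3): x0 holds.
  (x0 ∨ ¬x1 ∨ ¬x2): x0 holds.
  (¬x0 ∨ x1 ∨ ¬x2): ¬x2 holds.
  (¬x0 ∨ ¬x1): ¬x1 holds.
  (¬x0 ∨ ¬x1 ∨ x2): ¬x1 holds.
  (¬x1 ∨ ¬x2 ∨ ¬x3): ¬x1 holds.
All clauses satisfied.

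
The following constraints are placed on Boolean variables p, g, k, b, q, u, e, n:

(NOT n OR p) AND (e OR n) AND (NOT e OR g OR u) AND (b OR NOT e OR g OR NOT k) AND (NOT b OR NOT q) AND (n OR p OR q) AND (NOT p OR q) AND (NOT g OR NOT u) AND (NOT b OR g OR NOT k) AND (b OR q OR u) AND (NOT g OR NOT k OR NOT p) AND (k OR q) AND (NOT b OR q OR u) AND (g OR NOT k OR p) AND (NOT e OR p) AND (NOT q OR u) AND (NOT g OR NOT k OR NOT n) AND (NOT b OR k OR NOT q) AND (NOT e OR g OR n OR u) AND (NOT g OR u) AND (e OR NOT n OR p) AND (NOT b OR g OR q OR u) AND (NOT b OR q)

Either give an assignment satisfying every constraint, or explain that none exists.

Try p = False:
  (NOT n OR p) forces n = False.
  (e OR n) forces e = True.
  clause (NOT e OR p) is falsified — backtrack.
So p = True.
  then (NOT p OR q) forces q = True.
  then (NOT q OR u) forces u = True.
  then (NOT b OR NOT q) forces b = False.
  then (NOT g OR NOT u) forces g = False.
Set k = False.
Set e = False.
  then (e OR n) forces n = True.
All clauses satisfied.

p: True, g: False, k: False, b: False, q: True, u: True, e: False, n: True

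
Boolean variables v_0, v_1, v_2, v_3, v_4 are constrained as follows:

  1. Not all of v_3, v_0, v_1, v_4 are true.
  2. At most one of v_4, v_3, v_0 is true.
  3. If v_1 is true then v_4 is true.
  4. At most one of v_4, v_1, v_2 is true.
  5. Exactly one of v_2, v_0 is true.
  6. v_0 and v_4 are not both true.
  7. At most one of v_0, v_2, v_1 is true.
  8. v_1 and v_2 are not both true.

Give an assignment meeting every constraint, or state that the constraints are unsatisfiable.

v_0: False; v_1: False; v_2: True; v_3: False; v_4: False

  (1) {v_3, v_0, v_1, v_4}: 0/4 true — not all ✓
  (2) {v_4, v_3, v_0}: 0 true — at most one ✓
  (3) v_1=F ⇒ v_4: vacuous ✓
  (4) {v_4, v_1, v_2}: 1 true — at most one ✓
  (5) {v_2, v_0}: 1 true — exactly one ✓
  (6) v_0=F, v_4=F — not both ✓
  (7) {v_0, v_2, v_1}: 1 true — at most one ✓
  (8) v_1=F, v_2=T — not both ✓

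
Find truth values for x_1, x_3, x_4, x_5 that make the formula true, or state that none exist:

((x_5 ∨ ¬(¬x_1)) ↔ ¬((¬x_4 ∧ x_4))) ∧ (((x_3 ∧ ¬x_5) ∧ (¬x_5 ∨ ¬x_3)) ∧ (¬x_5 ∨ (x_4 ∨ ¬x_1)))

x_1 = True, x_3 = True, x_4 = False, x_5 = False

  (x_5 ∨ ¬(¬x_1)) ↔ ¬((¬x_4 ∧ x_4)) = True
    x_5 ∨ ¬(¬x_1) = True
      ¬(¬x_1) = True
        ¬x_1 = False
    ¬((¬x_4 ∧ x_4)) = True
      ¬x_4 ∧ x_4 = False
        ¬x_4 = True
  ((x_3 ∧ ¬x_5) ∧ (¬x_5 ∨ ¬x_3)) ∧ (¬x_5 ∨ (x_4 ∨ ¬x_1)) = True
    (x_3 ∧ ¬x_5) ∧ (¬x_5 ∨ ¬x_3) = True
      x_3 ∧ ¬x_5 = True
        ¬x_5 = True
      ¬x_5 ∨ ¬x_3 = True
        ¬x_5 = True
        ¬x_3 = False
    ¬x_5 ∨ (x_4 ∨ ¬x_1) = True
      ¬x_5 = True
      x_4 ∨ ¬x_1 = False
        ¬x_1 = False
Both conjuncts True, so the formula holds.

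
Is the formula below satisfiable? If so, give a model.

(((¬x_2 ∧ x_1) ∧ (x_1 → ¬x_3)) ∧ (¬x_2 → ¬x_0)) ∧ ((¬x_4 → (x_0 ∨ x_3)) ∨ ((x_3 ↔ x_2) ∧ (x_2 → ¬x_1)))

x_0 = False, x_1 = True, x_2 = False, x_3 = False, x_4 = True

  ((¬x_2 ∧ x_1) ∧ (x_1 → ¬x_3)) ∧ (¬x_2 → ¬x_0) = True
    (¬x_2 ∧ x_1) ∧ (x_1 → ¬x_3) = True
      ¬x_2 ∧ x_1 = True
        ¬x_2 = True
      x_1 → ¬x_3 = True
        ¬x_3 = True
    ¬x_2 → ¬x_0 = True
      ¬x_2 = True
      ¬x_0 = True
  (¬x_4 → (x_0 ∨ x_3)) ∨ ((x_3 ↔ x_2) ∧ (x_2 → ¬x_1)) = True
    ¬x_4 → (x_0 ∨ x_3) = True
      ¬x_4 = False
      x_0 ∨ x_3 = False
    (x_3 ↔ x_2) ∧ (x_2 → ¬x_1) = True
      x_3 ↔ x_2 = True
      x_2 → ¬x_1 = True
        ¬x_1 = False
Both conjuncts True, so the formula holds.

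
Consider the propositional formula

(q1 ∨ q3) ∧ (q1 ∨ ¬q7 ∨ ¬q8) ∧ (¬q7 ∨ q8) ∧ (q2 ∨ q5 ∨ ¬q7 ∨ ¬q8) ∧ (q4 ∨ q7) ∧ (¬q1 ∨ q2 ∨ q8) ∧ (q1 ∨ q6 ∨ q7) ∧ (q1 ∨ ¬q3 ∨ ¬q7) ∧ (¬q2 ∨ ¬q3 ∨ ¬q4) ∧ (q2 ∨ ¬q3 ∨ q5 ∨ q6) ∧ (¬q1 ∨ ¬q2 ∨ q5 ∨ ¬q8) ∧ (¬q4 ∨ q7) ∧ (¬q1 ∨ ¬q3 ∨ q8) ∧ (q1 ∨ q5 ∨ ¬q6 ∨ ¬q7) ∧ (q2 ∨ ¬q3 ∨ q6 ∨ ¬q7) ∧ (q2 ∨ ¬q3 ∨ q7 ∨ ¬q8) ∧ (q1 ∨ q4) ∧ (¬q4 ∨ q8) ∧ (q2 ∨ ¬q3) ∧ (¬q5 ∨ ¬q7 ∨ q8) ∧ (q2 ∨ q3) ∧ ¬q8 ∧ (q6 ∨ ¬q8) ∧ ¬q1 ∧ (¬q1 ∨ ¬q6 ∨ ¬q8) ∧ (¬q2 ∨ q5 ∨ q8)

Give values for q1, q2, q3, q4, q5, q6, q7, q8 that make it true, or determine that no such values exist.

UNSATISFIABLE

Case q7 = True:
  (¬q7 ∨ q8) forces q8 = True.
  Clause (¬q8) is falsified — contradiction.
Case q7 = False:
  (q4 ∨ q7) forces q4 = True.
  Clause (¬q4 ∨ q7) is falsified — contradiction.
Both cases fail, so the formula is unsatisfiable.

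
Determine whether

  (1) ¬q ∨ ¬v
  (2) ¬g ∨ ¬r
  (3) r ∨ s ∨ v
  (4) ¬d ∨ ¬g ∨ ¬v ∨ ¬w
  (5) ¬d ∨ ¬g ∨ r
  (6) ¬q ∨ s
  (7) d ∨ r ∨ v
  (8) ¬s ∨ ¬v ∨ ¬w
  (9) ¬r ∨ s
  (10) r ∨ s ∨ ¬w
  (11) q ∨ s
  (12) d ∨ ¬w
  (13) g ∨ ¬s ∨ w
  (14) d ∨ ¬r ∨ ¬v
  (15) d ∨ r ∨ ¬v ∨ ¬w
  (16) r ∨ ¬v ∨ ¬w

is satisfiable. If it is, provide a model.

Set v = False.
Set q = False.
  then (q ∨ s) forces s = True.
Set g = False.
  then (g ∨ ¬s ∨ w) forces w = True.
  then (d ∨ ¬w) forces d = True.
Set r = True.
All clauses satisfied.

v = False; q = False; g = False; s = True; d = True; r = True; w = True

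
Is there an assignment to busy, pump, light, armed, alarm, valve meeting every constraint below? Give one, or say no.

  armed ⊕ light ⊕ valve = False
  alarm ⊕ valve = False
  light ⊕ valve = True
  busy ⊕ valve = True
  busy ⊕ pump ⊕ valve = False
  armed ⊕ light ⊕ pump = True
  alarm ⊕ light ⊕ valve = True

busy=T, pump=T, light=T, armed=T, alarm=F, valve=F

armed ⊕ light ⊕ valve = T ⊕ T ⊕ F = False ✓
alarm ⊕ valve = F ⊕ F = False ✓
light ⊕ valve = T ⊕ F = True ✓
busy ⊕ valve = T ⊕ F = True ✓
busy ⊕ pump ⊕ valve = T ⊕ T ⊕ F = False ✓
armed ⊕ light ⊕ pump = T ⊕ T ⊕ T = True ✓
alarm ⊕ light ⊕ valve = F ⊕ T ⊕ F = True ✓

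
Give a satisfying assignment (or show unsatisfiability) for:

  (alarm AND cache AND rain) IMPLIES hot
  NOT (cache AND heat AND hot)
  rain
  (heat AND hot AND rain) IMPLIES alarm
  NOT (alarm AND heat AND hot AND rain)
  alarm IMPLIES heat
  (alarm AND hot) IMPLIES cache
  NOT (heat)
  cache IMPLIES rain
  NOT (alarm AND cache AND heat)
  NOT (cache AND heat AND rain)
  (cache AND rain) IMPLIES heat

Unit clause (NOT heat) forces heat = False.
In (NOT alarm OR heat) only NOT alarm is left, so alarm = False.
Unit clause (rain) forces rain = True.
In (NOT cache OR heat OR NOT rain) only NOT cache is left, so cache = False.
Set hot = False.
All clauses satisfied.

hot = False, heat = False, alarm = False, cache = False, rain = True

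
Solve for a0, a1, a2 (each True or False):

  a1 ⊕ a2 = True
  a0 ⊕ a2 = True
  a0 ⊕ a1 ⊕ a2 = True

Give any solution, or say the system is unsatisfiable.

a0 = False; a1 = False; a2 = True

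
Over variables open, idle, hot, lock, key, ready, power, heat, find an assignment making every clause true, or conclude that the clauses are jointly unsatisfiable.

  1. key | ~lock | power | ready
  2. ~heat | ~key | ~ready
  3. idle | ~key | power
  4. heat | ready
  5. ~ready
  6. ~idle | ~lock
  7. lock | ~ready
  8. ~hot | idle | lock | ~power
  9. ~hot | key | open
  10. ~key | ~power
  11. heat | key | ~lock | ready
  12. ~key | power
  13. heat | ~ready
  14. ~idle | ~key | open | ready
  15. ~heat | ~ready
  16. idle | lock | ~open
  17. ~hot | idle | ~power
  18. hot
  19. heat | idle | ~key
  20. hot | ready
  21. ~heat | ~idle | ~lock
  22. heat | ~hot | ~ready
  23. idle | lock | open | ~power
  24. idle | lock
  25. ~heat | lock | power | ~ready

open=T, idle=T, hot=T, lock=F, key=F, ready=F, power=T, heat=T

Unit clause (~ready) forces ready = False.
Unit clause (hot) forces hot = True.
In (heat | ready) only heat is left, so heat = True.
Set open = True.
Set idle = True.
  then (~idle | ~lock) forces lock = False.
Try key = True:
  (~key | ~power) forces power = False.
  clause (~key | power) is falsified — backtrack.
So key = False.
Set power = True.
All clauses satisfied.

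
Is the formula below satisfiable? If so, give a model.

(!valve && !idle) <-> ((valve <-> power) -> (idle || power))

power = True; valve = False; idle = False

  (!valve && !idle) <-> ((valve <-> power) -> (idle || power)) = True
    !valve && !idle = True
      !valve = True
      !idle = True
    (valve <-> power) -> (idle || power) = True
      valve <-> power = False
      idle || power = True
The formula evaluates to True.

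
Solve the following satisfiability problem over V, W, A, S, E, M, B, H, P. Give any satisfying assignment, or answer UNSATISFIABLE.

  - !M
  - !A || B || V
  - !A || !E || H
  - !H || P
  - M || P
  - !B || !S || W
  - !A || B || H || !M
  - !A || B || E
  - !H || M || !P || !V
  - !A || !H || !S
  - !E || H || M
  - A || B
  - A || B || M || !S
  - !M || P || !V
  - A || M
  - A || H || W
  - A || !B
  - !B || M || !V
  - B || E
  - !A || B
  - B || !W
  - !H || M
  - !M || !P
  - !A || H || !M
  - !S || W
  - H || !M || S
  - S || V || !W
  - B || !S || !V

Unit clause (!M) forces M = False.
In (M || P) only P is left, so P = True.
In (A || M) only A is left, so A = True.
In (!A || B) only B is left, so B = True.
In (!H || M) only !H is left, so H = False.
In (!A || !E || H) only !E is left, so E = False.
In (!B || M || !V) only !V is left, so V = False.
Set W = True.
  then (S || V || !W) forces S = True.
All clauses satisfied.

V=F, W=T, A=T, S=T, E=F, M=F, B=T, H=F, P=T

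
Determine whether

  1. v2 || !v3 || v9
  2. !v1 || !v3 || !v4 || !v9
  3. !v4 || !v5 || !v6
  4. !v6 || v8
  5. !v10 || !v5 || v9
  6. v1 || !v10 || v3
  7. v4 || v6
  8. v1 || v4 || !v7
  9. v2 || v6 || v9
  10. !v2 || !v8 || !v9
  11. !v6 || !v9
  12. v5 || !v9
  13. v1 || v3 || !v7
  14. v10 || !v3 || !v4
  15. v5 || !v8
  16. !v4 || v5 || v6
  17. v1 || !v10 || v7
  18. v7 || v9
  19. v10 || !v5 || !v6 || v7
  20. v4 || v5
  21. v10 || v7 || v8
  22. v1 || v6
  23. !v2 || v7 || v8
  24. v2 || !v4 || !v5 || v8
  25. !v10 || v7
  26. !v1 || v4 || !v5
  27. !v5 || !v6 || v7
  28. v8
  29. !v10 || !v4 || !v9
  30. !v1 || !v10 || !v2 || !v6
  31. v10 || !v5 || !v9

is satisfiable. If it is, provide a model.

v1 = True, v2 = True, v3 = False, v4 = True, v5 = True, v6 = False, v7 = True, v8 = True, v9 = False, v10 = False

Unit clause (v8) forces v8 = True.
In (v5 || !v8) only v5 is left, so v5 = True.
Try v1 = False:
  (v1 || v6) forces v6 = True.
  (!v4 || !v5 || !v6) forces v4 = False.
  (v1 || v4 || !v7) forces v7 = False.
  clause (!v5 || !v6 || v7) is falsified — backtrack.
So v1 = True.
  then (!v1 || v4 || !v5) forces v4 = True.
  then (!v4 || !v5 || !v6) forces v6 = False.
Set v2 = True.
  then (!v2 || !v8 || !v9) forces v9 = False.
  then (v7 || v9) forces v7 = True.
  then (!v10 || !v5 || v9) forces v10 = False.
  then (v10 || !v3 || !v4) forces v3 = False.
All clauses satisfied.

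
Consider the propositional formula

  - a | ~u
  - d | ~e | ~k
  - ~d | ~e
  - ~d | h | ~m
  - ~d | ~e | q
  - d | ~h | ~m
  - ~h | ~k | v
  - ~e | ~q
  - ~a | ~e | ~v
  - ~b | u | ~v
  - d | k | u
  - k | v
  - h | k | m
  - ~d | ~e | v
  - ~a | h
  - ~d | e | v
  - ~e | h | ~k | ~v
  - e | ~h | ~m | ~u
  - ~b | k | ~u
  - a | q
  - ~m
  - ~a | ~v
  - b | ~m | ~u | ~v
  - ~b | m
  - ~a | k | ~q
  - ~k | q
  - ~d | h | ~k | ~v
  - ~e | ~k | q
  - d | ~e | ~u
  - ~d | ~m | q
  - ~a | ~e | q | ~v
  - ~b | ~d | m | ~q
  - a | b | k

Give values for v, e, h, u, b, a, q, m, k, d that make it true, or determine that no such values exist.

Unit clause (~m) forces m = False.
In (~b | m) only ~b is left, so b = False.
Set v = True.
  then (~a | ~v) forces a = False.
  then (a | b | k) forces k = True.
  then (a | ~u) forces u = False.
  then (a | q) forces q = True.
  then (~e | ~q) forces e = False.
Set h = True.
Set d = True.
All clauses satisfied.

v = True, e = False, h = True, u = False, b = False, a = False, q = True, m = False, k = True, d = True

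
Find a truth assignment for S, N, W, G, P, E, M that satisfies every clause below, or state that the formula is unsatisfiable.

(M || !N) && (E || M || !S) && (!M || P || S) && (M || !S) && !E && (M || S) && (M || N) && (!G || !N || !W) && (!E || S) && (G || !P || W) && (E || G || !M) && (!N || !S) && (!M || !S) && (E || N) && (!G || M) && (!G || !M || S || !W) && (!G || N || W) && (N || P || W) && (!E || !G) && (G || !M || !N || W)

Unit clause (!E) forces E = False.
In (E || N) only N is left, so N = True.
In (M || !N) only M is left, so M = True.
In (E || G || !M) only G is left, so G = True.
In (!N || !S) only !S is left, so S = False.
In (!G || !M || S || !W) only !W is left, so W = False.
In (!M || P || S) only P is left, so P = True.
All clauses satisfied.

S = False; N = True; W = False; G = True; P = True; E = False; M = True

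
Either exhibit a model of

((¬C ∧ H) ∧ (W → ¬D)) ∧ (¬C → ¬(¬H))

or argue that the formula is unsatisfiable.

D: False, C: False, W: False, H: True

  (¬C ∧ H) ∧ (W → ¬D) = True
    ¬C ∧ H = True
      ¬C = True
    W → ¬D = True
      ¬D = True
  ¬C → ¬(¬H) = True
    ¬C = True
    ¬(¬H) = True
      ¬H = False
Both conjuncts True, so the formula holds.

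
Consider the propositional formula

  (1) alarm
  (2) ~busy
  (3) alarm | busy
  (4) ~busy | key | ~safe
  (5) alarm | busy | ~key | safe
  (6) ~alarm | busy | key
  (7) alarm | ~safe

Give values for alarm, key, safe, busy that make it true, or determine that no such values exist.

Unit clause (alarm) forces alarm = True.
Unit clause (~busy) forces busy = False.
In (~alarm | busy | key) only key is left, so key = True.
Set safe = True.
All clauses satisfied.

alarm = True; key = True; safe = True; busy = False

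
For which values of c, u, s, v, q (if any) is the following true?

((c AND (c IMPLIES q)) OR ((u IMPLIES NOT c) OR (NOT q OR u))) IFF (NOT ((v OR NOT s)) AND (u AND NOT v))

c = True, u = True, s = True, v = False, q = False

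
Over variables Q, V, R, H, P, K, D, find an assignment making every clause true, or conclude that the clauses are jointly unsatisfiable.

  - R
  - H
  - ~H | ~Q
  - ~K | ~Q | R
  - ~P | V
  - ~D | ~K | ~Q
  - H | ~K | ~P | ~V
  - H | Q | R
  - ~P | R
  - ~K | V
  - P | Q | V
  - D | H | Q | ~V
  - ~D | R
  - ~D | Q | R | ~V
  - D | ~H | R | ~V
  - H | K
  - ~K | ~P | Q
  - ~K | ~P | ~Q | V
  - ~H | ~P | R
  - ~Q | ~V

Q = False, V = True, R = True, H = True, P = False, K = False, D = False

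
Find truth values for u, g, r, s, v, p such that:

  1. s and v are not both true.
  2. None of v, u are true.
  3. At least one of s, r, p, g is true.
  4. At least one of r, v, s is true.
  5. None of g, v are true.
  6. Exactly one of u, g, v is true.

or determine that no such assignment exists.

Case u = True:
  Constraint (2) is violated (u=T) — contradiction.
Case u = False:
  (2) forces v = False.
  (5) forces g = False.
  Constraint (6) is violated (u=F, g=F, v=F) — contradiction.
Both cases fail — unsatisfiable.

UNSATISFIABLE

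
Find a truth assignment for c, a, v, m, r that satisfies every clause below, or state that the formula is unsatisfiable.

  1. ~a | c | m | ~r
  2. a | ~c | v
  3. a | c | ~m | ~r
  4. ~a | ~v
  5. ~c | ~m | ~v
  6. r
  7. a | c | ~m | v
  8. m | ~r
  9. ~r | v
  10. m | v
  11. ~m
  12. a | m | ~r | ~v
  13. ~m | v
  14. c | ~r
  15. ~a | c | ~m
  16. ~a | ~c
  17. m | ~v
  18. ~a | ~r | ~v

Case m = True:
  Clause (~m) is falsified — contradiction.
Case m = False:
  (r) forces r = True.
  Clause (m | ~r) is falsified — contradiction.
Both cases fail, so the formula is unsatisfiable.

Unsatisfiable — no assignment works.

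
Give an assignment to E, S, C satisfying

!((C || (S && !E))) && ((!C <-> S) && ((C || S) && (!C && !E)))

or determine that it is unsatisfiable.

Unsatisfiable

Case C = True: the conjunct !((C || (S && !E))) becomes !((True || (S && !E))) = False.
Case C = False: the formula simplifies to !((S && !E)) && (S && (S && !E)).
  E = True: the conjunct !E is False.
  E = False: simplifies to !S && (S && S).
    S = True: the conjunct !S is False.
    S = False: the conjunct S is False.
Both cases fail — unsatisfiable.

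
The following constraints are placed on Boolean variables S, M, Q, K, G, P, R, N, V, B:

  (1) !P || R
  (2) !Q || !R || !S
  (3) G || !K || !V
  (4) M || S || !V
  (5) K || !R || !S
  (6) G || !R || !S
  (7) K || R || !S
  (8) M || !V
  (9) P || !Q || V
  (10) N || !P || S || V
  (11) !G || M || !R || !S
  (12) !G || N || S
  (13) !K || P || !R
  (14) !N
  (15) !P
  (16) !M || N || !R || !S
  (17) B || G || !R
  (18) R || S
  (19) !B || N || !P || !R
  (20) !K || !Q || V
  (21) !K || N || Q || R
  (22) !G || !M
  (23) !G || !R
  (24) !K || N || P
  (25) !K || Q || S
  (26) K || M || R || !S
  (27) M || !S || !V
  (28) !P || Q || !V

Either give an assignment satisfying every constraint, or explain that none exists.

S = False, M = False, Q = False, K = False, G = False, P = False, R = True, N = False, V = False, B = True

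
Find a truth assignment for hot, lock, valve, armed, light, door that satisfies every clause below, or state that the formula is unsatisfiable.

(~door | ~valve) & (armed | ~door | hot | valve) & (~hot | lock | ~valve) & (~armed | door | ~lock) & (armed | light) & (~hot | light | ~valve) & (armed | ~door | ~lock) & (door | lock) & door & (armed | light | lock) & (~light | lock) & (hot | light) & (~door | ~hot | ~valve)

Unit clause (door) forces door = True.
In (~door | ~valve) only ~valve is left, so valve = False.
Set hot = True.
Set lock = True.
  then (armed | ~door | ~lock) forces armed = True.
Set light = False.
All clauses satisfied.

hot: True, lock: True, valve: False, armed: True, light: False, door: True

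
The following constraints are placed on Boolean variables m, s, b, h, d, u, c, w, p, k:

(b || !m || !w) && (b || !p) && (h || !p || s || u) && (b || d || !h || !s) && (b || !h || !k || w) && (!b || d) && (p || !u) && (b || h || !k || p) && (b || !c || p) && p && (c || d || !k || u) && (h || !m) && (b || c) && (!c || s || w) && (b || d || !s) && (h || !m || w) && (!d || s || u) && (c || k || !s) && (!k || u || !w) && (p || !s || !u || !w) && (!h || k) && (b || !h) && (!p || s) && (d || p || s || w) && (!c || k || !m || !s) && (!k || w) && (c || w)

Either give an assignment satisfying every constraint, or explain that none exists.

Unit clause (p) forces p = True.
In (!p || s) only s is left, so s = True.
In (b || !p) only b is left, so b = True.
In (!b || d) only d is left, so d = True.
Set m = False.
Set h = False.
Set u = True.
Set c = True.
Set w = False.
  then (!k || w) forces k = False.
All clauses satisfied.

m=F; s=T; b=T; h=F; d=T; u=T; c=T; w=F; p=T; k=F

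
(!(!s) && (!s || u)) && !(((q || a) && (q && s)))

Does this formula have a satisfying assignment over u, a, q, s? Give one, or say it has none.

u = True, a = False, q = False, s = True

  !(!s) && (!s || u) = True
    !(!s) = True
      !s = False
    !s || u = True
      !s = False
  !(((q || a) && (q && s))) = True
    (q || a) && (q && s) = False
      q || a = False
      q && s = False
Both conjuncts True, so the formula holds.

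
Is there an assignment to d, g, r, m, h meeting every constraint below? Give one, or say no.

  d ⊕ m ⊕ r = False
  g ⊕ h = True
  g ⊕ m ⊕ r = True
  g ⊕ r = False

d=T, g=F, r=F, m=T, h=T

d ⊕ m ⊕ r = T ⊕ T ⊕ F = False ✓
g ⊕ h = F ⊕ T = True ✓
g ⊕ m ⊕ r = F ⊕ T ⊕ F = True ✓
g ⊕ r = F ⊕ F = False ✓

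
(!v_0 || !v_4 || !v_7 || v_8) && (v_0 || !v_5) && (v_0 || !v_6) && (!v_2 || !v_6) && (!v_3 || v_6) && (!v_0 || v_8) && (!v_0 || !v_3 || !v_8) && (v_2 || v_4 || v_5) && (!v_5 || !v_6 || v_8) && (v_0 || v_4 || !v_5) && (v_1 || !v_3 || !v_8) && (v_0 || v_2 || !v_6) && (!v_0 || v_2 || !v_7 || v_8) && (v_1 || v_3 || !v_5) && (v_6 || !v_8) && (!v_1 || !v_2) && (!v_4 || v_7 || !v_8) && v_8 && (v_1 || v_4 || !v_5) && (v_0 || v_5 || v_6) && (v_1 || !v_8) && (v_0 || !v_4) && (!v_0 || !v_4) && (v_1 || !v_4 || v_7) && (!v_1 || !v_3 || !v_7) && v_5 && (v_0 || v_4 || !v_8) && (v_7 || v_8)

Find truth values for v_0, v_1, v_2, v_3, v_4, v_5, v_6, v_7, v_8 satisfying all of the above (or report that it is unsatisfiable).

Unit clause (v_8) forces v_8 = True.
In (v_1 || !v_8) only v_1 is left, so v_1 = True.
Unit clause (v_5) forces v_5 = True.
In (v_0 || !v_5) only v_0 is left, so v_0 = True.
In (!v_0 || !v_3 || !v_8) only !v_3 is left, so v_3 = False.
In (v_6 || !v_8) only v_6 is left, so v_6 = True.
In (!v_1 || !v_2) only !v_2 is left, so v_2 = False.
In (!v_0 || !v_4) only !v_4 is left, so v_4 = False.
Set v_7 = True.
All clauses satisfied.

v_0=T, v_1=T, v_2=F, v_3=F, v_4=F, v_5=T, v_6=T, v_7=T, v_8=T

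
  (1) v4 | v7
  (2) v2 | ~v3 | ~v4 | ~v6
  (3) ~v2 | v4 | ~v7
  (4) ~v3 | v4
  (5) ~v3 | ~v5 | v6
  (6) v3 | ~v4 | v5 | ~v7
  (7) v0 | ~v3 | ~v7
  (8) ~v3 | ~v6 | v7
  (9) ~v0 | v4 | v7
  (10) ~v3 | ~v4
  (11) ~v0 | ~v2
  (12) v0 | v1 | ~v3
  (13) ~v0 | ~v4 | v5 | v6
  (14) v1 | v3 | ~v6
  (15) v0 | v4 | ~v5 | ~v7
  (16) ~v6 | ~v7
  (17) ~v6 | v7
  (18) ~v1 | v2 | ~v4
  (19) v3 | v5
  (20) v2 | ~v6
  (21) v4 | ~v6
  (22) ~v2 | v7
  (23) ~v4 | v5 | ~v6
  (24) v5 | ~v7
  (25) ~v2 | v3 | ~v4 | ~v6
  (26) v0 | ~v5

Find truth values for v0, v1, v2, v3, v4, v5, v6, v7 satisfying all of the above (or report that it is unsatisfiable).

v0=T; v1=F; v2=F; v3=F; v4=F; v5=T; v6=F; v7=T

Try v0 = False:
  (v0 | ~v5) forces v5 = False.
  (v3 | v5) forces v3 = True.
  (~v3 | v4) forces v4 = True.
  clause (~v3 | ~v4) is falsified — backtrack.
So v0 = True.
  then (~v0 | ~v2) forces v2 = False.
  then (v2 | ~v6) forces v6 = False.
Set v1 = False.
Set v3 = False.
  then (v3 | v5) forces v5 = True.
Set v4 = False.
  then (v4 | v7) forces v7 = True.
All clauses satisfied.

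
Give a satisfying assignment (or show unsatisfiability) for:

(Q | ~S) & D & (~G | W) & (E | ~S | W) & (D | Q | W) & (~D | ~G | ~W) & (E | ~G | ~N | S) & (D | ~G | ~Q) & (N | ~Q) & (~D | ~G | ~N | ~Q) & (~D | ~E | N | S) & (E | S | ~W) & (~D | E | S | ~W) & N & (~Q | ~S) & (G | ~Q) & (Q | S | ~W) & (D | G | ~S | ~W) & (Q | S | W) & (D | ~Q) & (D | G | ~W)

Case G = True:
  (D) forces D = True.
  (~G | W) forces W = True.
  Clause (~D | ~G | ~W) is falsified — contradiction.
Case G = False:
  (D) forces D = True.
  (N) forces N = True.
  (G | ~Q) forces Q = False.
  (Q | ~S) forces S = False.
  (Q | S | ~W) forces W = False.
  Clause (Q | S | W) is falsified — contradiction.
Both cases fail, so the formula is unsatisfiable.

Unsatisfiable — no assignment works.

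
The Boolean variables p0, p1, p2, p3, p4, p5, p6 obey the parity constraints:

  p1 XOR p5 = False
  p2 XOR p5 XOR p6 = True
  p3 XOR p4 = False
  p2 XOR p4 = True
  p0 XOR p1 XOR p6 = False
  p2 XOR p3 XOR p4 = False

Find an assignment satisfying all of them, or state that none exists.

p0=T, p1=F, p2=F, p3=T, p4=T, p5=F, p6=T

p1 XOR p5 = F XOR F = False ✓
p2 XOR p5 XOR p6 = F XOR F XOR T = True ✓
p3 XOR p4 = T XOR T = False ✓
p2 XOR p4 = F XOR T = True ✓
p0 XOR p1 XOR p6 = T XOR F XOR T = False ✓
p2 XOR p3 XOR p4 = F XOR T XOR T = False ✓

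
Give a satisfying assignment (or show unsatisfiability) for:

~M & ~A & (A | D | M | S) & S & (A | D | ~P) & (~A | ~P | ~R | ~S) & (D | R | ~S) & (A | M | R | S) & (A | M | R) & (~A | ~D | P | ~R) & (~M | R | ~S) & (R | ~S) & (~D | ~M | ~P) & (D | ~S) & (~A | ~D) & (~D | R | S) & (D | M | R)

Unit clause (~M) forces M = False.
Unit clause (~A) forces A = False.
Unit clause (S) forces S = True.
In (A | M | R) only R is left, so R = True.
In (D | ~S) only D is left, so D = True.
Set P = True.
All clauses satisfied.

S = True, R = True, D = True, M = False, P = True, A = False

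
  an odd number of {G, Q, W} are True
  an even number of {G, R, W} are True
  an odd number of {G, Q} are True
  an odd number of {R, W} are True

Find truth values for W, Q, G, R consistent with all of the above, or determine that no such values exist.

W: False; Q: False; G: True; R: True

{G, Q, W}: 1 true → odd ✓
{G, R, W}: 2 true → even ✓
{G, Q}: 1 true → odd ✓
{R, W}: 1 true → odd ✓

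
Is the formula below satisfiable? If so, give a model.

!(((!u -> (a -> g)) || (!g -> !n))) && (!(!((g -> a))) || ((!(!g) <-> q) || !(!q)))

g: False, q: False, u: False, a: True, n: True

  !(((!u -> (a -> g)) || (!g -> !n))) = True
    (!u -> (a -> g)) || (!g -> !n) = False
      !u -> (a -> g) = False
        !u = True
        a -> g = False
      !g -> !n = False
        !g = True
        !n = False
  !(!((g -> a))) || ((!(!g) <-> q) || !(!q)) = True
    !(!((g -> a))) = True
      !((g -> a)) = False
        g -> a = True
    (!(!g) <-> q) || !(!q) = True
      !(!g) <-> q = True
        !(!g) = False
          !g = True
      !(!q) = False
        !q = True
Both conjuncts True, so the formula holds.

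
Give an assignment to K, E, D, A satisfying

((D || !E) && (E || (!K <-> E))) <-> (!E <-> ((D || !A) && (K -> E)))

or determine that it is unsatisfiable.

K=T, E=T, D=F, A=F

  ((D || !E) && (E || (!K <-> E))) <-> (!E <-> ((D || !A) && (K -> E))) = True
    (D || !E) && (E || (!K <-> E)) = False
      D || !E = False
        !E = False
      E || (!K <-> E) = True
        !K <-> E = False
          !K = False
    !E <-> ((D || !A) && (K -> E)) = False
      !E = False
      (D || !A) && (K -> E) = True
        D || !A = True
          !A = True
        K -> E = True
The formula evaluates to True.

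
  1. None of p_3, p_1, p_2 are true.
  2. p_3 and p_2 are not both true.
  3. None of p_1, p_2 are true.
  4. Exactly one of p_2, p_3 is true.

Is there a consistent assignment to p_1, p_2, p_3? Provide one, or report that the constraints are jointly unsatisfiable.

No satisfying assignment exists.

Case p_2 = True:
  Constraint (1) is violated (p_2=T) — contradiction.
Case p_2 = False:
  (1) forces p_3 = False.
  Constraint (4) is violated (p_2=F, p_3=F) — contradiction.
Both cases fail — unsatisfiable.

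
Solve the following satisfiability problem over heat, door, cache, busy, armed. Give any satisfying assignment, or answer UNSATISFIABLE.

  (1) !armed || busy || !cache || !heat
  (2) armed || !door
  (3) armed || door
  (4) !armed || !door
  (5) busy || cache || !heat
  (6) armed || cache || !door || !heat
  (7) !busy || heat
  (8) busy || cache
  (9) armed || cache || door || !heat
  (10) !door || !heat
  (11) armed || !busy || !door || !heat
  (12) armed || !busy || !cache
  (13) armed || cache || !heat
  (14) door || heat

heat = True; door = False; cache = True; busy = True; armed = True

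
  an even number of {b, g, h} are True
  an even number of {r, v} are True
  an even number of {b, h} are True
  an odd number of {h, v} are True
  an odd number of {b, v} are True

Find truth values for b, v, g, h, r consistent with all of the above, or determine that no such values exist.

b=F; v=T; g=F; h=F; r=T

{b, g, h}: 0 true → even ✓
{r, v}: 2 true → even ✓
{b, h}: 0 true → even ✓
{h, v}: 1 true → odd ✓
{b, v}: 1 true → odd ✓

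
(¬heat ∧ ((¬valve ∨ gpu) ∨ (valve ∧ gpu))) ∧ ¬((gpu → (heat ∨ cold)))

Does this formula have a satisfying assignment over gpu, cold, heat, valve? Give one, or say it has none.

gpu=T, cold=F, heat=F, valve=T

  ¬heat ∧ ((¬valve ∨ gpu) ∨ (valve ∧ gpu)) = True
    ¬heat = True
    (¬valve ∨ gpu) ∨ (valve ∧ gpu) = True
      ¬valve ∨ gpu = True
        ¬valve = False
      valve ∧ gpu = True
  ¬((gpu → (heat ∨ cold))) = True
    gpu → (heat ∨ cold) = False
      heat ∨ cold = False
Both conjuncts True, so the formula holds.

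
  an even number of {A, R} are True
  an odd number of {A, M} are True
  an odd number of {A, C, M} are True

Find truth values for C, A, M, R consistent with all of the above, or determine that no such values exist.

C=F; A=F; M=T; R=F

{A, R}: 0 true → even ✓
{A, M}: 1 true → odd ✓
{A, C, M}: 1 true → odd ✓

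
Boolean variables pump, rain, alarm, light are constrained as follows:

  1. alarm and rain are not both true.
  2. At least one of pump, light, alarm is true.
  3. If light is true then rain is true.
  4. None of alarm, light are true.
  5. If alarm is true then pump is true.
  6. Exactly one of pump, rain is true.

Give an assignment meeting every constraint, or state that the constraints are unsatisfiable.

pump=T; rain=F; alarm=F; light=F

  (1) alarm=F, rain=F — not both ✓
  (2) {pump, light, alarm}: 1 true — at least one ✓
  (3) light=F ⇒ rain: vacuous ✓
  (4) {alarm, light}: 0 true — none ✓
  (5) alarm=F ⇒ pump: vacuous ✓
  (6) {pump, rain}: 1 true — exactly one ✓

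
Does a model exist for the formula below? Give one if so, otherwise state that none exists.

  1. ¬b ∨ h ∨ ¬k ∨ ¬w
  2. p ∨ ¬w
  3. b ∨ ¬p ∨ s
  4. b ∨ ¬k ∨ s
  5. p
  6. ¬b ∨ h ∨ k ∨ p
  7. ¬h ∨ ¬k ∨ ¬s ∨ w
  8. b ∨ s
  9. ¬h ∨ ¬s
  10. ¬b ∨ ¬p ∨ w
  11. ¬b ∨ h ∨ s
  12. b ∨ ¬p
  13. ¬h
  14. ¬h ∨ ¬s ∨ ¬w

p=T, w=T, s=T, k=F, h=F, b=T

Unit clause (p) forces p = True.
In (b ∨ ¬p) only b is left, so b = True.
Unit clause (¬h) forces h = False.
In (¬b ∨ ¬p ∨ w) only w is left, so w = True.
In (¬b ∨ h ∨ s) only s is left, so s = True.
In (¬b ∨ h ∨ ¬k ∨ ¬w) only ¬k is left, so k = False.
All clauses satisfied.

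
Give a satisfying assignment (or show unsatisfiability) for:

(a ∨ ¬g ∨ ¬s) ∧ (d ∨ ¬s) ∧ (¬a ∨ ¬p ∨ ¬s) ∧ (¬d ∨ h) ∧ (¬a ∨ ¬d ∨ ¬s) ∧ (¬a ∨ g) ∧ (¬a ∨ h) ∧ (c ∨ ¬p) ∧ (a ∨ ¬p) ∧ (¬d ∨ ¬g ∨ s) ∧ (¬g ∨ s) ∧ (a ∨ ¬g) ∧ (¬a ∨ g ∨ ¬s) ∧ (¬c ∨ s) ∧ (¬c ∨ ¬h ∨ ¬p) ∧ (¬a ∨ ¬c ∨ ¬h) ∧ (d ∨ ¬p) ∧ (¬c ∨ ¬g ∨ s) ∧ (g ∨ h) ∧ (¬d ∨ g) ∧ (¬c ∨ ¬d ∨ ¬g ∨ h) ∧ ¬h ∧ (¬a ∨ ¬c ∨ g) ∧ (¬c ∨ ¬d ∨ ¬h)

Unsatisfiable — no assignment works.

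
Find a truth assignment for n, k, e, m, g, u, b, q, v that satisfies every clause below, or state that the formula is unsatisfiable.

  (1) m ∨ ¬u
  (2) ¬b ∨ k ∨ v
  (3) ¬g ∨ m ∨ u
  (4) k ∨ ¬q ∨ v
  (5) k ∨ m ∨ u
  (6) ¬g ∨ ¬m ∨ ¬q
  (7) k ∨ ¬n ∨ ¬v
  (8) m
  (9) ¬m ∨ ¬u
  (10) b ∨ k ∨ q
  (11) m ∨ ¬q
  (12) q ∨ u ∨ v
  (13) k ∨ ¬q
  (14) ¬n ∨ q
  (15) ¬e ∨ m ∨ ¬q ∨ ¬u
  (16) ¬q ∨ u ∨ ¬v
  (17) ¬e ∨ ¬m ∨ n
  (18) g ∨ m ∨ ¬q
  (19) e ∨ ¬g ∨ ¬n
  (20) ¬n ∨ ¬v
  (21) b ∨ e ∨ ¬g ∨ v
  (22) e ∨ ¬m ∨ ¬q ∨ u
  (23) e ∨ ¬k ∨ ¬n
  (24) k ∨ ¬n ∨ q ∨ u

n = False, k = True, e = False, m = True, g = True, u = False, b = False, q = False, v = True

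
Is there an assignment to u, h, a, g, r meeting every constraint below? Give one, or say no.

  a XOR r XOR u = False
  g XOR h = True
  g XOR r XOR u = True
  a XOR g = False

Adding constraints 1, 3, 4 mod 2: every variable appears an even number of times on the left, so the left side is 0.
But the right sides sum to 1 (mod 2). 0 ≠ 1 — the system is inconsistent.

Unsatisfiable — no assignment works.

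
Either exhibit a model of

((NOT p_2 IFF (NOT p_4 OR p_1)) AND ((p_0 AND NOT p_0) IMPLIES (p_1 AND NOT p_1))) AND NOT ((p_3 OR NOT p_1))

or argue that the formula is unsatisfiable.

p_0 = True, p_1 = True, p_2 = False, p_3 = False, p_4 = True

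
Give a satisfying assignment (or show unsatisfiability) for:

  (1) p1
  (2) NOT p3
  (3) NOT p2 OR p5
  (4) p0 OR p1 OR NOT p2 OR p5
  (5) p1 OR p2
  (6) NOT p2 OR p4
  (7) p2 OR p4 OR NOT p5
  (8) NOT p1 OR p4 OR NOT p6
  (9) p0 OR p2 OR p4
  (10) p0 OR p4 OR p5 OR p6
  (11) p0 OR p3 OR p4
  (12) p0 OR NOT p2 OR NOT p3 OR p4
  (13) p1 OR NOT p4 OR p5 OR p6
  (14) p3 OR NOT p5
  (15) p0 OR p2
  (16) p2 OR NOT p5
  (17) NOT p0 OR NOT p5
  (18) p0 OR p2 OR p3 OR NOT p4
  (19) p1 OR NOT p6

p0 = True, p1 = True, p2 = False, p3 = False, p4 = False, p5 = False, p6 = False

Unit clause (p1) forces p1 = True.
Unit clause (NOT p3) forces p3 = False.
In (p3 OR NOT p5) only NOT p5 is left, so p5 = False.
In (NOT p2 OR p5) only NOT p2 is left, so p2 = False.
In (p0 OR p2) only p0 is left, so p0 = True.
Set p4 = False.
  then (NOT p1 OR p4 OR NOT p6) forces p6 = False.
All clauses satisfied.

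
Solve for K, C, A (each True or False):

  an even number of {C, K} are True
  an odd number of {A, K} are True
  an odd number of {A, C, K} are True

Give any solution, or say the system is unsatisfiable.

K=F, C=F, A=T

{C, K}: 0 true → even ✓
{A, K}: 1 true → odd ✓
{A, C, K}: 1 true → odd ✓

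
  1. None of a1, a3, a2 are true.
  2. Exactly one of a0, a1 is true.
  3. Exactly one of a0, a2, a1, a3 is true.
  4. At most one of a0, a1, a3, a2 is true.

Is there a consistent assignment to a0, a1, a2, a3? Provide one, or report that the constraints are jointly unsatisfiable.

a0 = True, a1 = False, a2 = False, a3 = False

  (1) {a1, a3, a2}: 0 true — none ✓
  (2) {a0, a1}: 1 true — exactly one ✓
  (3) {a0, a2, a1, a3}: 1 true — exactly one ✓
  (4) {a0, a1, a3, a2}: 1 true — at most one ✓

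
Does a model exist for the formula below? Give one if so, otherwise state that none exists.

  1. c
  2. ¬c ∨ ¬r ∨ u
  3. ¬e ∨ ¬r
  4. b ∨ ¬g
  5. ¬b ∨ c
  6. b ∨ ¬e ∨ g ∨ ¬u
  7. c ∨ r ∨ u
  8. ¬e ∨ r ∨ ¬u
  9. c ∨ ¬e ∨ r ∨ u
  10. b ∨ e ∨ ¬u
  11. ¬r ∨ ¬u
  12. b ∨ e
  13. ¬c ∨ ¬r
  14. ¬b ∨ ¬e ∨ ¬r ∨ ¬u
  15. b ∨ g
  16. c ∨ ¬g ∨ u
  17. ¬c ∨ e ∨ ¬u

c=T, e=F, r=F, b=T, u=F, g=T

Unit clause (c) forces c = True.
In (¬c ∨ ¬r) only ¬r is left, so r = False.
Set e = False.
  then (b ∨ e) forces b = True.
  then (¬c ∨ e ∨ ¬u) forces u = False.
Set g = True.
All clauses satisfied.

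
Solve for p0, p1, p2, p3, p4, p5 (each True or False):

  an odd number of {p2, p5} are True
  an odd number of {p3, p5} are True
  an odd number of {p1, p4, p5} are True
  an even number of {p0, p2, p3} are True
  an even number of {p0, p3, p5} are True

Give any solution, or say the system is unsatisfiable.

The formula is unsatisfiable.

Adding constraints 1, 4, 5 mod 2: every variable appears an even number of times on the left, so the left side is 0.
But the right sides sum to 1 (mod 2). 0 ≠ 1 — the system is inconsistent.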